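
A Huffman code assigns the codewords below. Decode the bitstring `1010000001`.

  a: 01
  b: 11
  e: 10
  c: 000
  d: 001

Read left to right; each codeword is recognised as soon as it completes (prefix code):
  10→e | 10→e | 000→c | 001→d
Decoded message: eecd

eecd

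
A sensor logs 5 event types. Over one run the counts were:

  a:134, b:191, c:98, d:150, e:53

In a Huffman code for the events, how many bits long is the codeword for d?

Repeatedly merge the two smallest:
merge e(53) and c(98): 151
merge a(134) and d(150): 284
merge 151 and b(191): 342
merge 284 and 342: 626
d sits 2 levels below the root, so its codeword is 2 bits.

2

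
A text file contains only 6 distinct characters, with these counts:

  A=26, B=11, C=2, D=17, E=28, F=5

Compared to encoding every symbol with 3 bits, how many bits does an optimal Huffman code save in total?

64

Fixed-length: 3 bits × 89 symbols = 267 bits.
Huffman merges:
merge C(2) and F(5): 7
merge 7 and B(11): 18
merge D(17) and 18: 35
merge A(26) and E(28): 54
merge 35 and 54: 89
Huffman total = 7 + 18 + 35 + 54 + 89 = 203 bits.
Saving = 267 − 203 = 64 bits.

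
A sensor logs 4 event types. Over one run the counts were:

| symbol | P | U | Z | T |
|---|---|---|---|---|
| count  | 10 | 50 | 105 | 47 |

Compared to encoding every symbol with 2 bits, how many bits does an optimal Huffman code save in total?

48

Fixed-length: 2 bits × 212 symbols = 424 bits.
Huffman merges:
P(10) + T(47) → 57
U(50) + 57 → 107
Z(105) + 107 → 212
Huffman total = 57 + 107 + 212 = 376 bits.
Saving = 424 − 376 = 48 bits.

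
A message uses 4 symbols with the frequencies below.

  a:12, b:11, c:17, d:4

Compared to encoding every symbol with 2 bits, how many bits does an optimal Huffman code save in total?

2

Fixed-length: 2 bits × 44 symbols = 88 bits.
Huffman merges:
combine d(4), b(11) → 15
combine a(12), 15 → 27
combine c(17), 27 → 44
Huffman total = 15 + 27 + 44 = 86 bits.
Saving = 88 − 86 = 2 bits.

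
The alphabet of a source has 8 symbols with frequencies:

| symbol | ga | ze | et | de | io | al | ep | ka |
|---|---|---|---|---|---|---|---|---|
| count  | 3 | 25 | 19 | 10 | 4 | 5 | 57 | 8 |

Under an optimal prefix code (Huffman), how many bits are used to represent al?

Repeatedly merge the two smallest:
ga(3) + io(4) → 7
al(5) + 7 → 12
ka(8) + de(10) → 18
12 + 18 → 30
et(19) + ze(25) → 44
30 + 44 → 74
ep(57) + 74 → 131
al sits 4 levels below the root, so its codeword is 4 bits.

4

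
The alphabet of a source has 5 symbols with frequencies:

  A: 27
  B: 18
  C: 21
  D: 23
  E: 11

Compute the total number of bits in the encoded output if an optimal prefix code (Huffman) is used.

Build the Huffman tree bottom-up:
merge E(11) and B(18): 29
merge C(21) and D(23): 44
merge A(27) and 29: 56
merge 44 and 56: 100
The encoded length is the sum of every internal node's weight: 29 + 44 + 56 + 100 = 229 bits.

229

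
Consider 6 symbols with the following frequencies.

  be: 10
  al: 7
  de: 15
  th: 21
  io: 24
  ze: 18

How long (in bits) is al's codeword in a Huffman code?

Huffman merges, smallest pair first:
combine al(7), be(10) → 17
combine de(15), 17 → 32
combine ze(18), th(21) → 39
combine io(24), 32 → 56
combine 39, 56 → 95
The subtree containing al is merged 4 times, so code length = 4.

4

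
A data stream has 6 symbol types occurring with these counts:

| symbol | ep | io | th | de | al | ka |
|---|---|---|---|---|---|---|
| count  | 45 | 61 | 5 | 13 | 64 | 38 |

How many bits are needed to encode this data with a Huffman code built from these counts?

526

Greedily combine the two least-frequent nodes:
combine th(5), de(13) → 18
combine 18, ka(38) → 56
combine ep(45), 56 → 101
combine io(61), al(64) → 125
combine 101, 125 → 226
Each symbol's bit-cost is frequency × depth; summing gives 526 bits (equivalently 18 + 56 + 101 + 125 + 226).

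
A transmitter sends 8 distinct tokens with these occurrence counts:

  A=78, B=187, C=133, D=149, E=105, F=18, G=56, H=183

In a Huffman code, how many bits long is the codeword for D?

Huffman merges, smallest pair first:
F(18) + G(56) → 74
74 + A(78) → 152
E(105) + C(133) → 238
D(149) + 152 → 301
H(183) + B(187) → 370
238 + 301 → 539
370 + 539 → 909
D's leaf is at depth 3, giving a 3-bit codeword.

3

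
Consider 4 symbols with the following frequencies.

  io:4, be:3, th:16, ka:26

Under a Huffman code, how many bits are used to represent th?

Huffman merges, smallest pair first:
combine be(3), io(4) → 7
combine 7, th(16) → 23
combine 23, ka(26) → 49
The subtree containing th is merged 2 times, so code length = 2.

2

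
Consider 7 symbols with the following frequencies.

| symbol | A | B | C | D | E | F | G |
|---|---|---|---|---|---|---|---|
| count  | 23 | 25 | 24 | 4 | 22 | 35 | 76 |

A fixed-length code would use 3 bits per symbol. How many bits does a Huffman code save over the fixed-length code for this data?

Fixed-length: 3 bits × 209 symbols = 627 bits.
Huffman merges:
combine D(4), E(22) → 26
combine A(23), C(24) → 47
combine B(25), 26 → 51
combine F(35), 47 → 82
combine 51, G(76) → 127
combine 82, 127 → 209
Huffman total = 26 + 47 + 51 + 82 + 127 + 209 = 542 bits.
Saving = 627 − 542 = 85 bits.

85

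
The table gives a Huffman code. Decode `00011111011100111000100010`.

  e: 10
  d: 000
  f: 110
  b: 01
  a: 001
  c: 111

dcfcafade

Read left to right; each codeword is recognised as soon as it completes (prefix code):
  000→d | 111→c | 110→f | 111→c | 001→a | 110→f | 001→a | 000→d | 10→e
Decoded message: dcfcafade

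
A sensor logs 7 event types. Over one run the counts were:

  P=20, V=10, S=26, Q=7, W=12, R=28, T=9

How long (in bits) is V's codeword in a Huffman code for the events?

3

Huffman merges, smallest pair first:
combine Q(7), T(9) → 16
combine V(10), W(12) → 22
combine 16, P(20) → 36
combine 22, S(26) → 48
combine R(28), 36 → 64
combine 48, 64 → 112
The subtree containing V is merged 3 times, so code length = 3.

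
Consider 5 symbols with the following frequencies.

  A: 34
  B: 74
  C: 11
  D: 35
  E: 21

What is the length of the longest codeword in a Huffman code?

Merge the two lowest-weight nodes at each step:
combine C(11), E(21) → 32
combine 32, A(34) → 66
combine D(35), 66 → 101
combine B(74), 101 → 175
The first pair merged (C, E) ends up deepest, at depth 4.

4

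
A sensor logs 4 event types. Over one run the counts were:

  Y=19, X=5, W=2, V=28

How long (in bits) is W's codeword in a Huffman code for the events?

Huffman merges, smallest pair first:
combine W(2), X(5) → 7
combine 7, Y(19) → 26
combine 26, V(28) → 54
The subtree containing W is merged 3 times, so code length = 3.

3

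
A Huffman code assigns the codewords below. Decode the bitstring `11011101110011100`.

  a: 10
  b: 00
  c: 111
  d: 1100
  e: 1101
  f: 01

Read left to right; each codeword is recognised as soon as it completes (prefix code):
  1101→e | 1101→e | 1100→d | 111→c | 00→b
Decoded message: eedcb

eedcb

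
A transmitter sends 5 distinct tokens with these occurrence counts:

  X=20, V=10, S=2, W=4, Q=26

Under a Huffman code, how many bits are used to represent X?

Repeatedly merge the two smallest:
S(2) + W(4) → 6
6 + V(10) → 16
16 + X(20) → 36
Q(26) + 36 → 62
X sits 2 levels below the root, so its codeword is 2 bits.

2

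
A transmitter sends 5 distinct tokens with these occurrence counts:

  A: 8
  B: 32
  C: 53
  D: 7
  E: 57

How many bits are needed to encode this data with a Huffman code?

319

Greedily combine the two least-frequent nodes:
combine D(7), A(8) → 15
combine 15, B(32) → 47
combine 47, C(53) → 100
combine E(57), 100 → 157
Each symbol's bit-cost is frequency × depth; summing gives 319 bits (equivalently 15 + 47 + 100 + 157).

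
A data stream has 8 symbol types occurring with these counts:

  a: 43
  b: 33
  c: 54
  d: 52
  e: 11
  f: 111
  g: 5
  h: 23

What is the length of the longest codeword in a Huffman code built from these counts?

Merge the two lowest-weight nodes at each step:
merge g(5) and e(11): 16
merge 16 and h(23): 39
merge b(33) and 39: 72
merge a(43) and d(52): 95
merge c(54) and 72: 126
merge 95 and f(111): 206
merge 126 and 206: 332
The first pair merged (g, e) ends up deepest, at depth 5.

5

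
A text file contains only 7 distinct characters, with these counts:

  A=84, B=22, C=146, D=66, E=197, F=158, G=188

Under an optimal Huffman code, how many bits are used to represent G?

2

Build the tree from the bottom:
combine B(22), D(66) → 88
combine A(84), 88 → 172
combine C(146), F(158) → 304
combine 172, G(188) → 360
combine E(197), 304 → 501
combine 360, 501 → 861
G sits 2 levels below the root, so its codeword is 2 bits.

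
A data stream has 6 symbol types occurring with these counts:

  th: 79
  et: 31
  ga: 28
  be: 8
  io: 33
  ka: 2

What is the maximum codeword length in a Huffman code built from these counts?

Merge the two lowest-weight nodes at each step:
combine ka(2), be(8) → 10
combine 10, ga(28) → 38
combine et(31), io(33) → 64
combine 38, 64 → 102
combine th(79), 102 → 181
Maximum depth reached is 4.

4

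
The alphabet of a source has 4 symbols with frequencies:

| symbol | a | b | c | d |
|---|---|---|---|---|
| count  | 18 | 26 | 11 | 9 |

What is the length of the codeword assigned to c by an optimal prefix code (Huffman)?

3

Build the tree from the bottom:
d(9) + c(11) → 20
a(18) + 20 → 38
b(26) + 38 → 64
c's leaf is at depth 3, giving a 3-bit codeword.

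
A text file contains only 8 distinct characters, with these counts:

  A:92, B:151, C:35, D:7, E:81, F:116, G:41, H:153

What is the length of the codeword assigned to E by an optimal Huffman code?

Huffman merges, smallest pair first:
merge D(7) and C(35): 42
merge G(41) and 42: 83
merge E(81) and 83: 164
merge A(92) and F(116): 208
merge B(151) and H(153): 304
merge 164 and 208: 372
merge 304 and 372: 676
E sits 3 levels below the root, so its codeword is 3 bits.

3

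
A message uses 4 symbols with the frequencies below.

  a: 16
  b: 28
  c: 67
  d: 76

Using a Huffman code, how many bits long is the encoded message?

342

Greedily combine the two least-frequent nodes:
a(16) + b(28) → 44
44 + c(67) → 111
d(76) + 111 → 187
The encoded length is the sum of every internal node's weight: 44 + 111 + 187 = 342 bits.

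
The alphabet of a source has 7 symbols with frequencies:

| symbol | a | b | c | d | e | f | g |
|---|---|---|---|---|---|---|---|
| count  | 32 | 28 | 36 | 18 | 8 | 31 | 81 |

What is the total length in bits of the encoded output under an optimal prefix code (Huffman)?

Build the Huffman tree bottom-up:
merge e(8) and d(18): 26
merge 26 and b(28): 54
merge f(31) and a(32): 63
merge c(36) and 54: 90
merge 63 and g(81): 144
merge 90 and 144: 234
Total encoded bits = sum of merged weights = 26 + 54 + 63 + 90 + 144 + 234 = 611.

611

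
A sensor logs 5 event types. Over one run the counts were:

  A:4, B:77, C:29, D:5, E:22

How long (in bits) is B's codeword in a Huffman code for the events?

1

Huffman merges, smallest pair first:
A(4) + D(5) → 9
9 + E(22) → 31
C(29) + 31 → 60
60 + B(77) → 137
B is merged only at the final step, so code length = 1.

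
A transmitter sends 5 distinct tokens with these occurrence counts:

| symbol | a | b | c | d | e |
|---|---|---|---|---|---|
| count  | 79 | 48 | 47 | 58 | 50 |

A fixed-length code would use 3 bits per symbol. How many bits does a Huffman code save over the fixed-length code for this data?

187

Fixed-length: 3 bits × 282 symbols = 846 bits.
Huffman merges:
c(47) + b(48) → 95
e(50) + d(58) → 108
a(79) + 95 → 174
108 + 174 → 282
Huffman total = 95 + 108 + 174 + 282 = 659 bits.
Saving = 846 − 659 = 187 bits.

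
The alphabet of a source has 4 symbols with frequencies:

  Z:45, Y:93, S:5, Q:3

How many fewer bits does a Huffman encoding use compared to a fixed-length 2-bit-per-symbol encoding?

Fixed-length: 2 bits × 146 symbols = 292 bits.
Huffman merges:
Q(3) + S(5) → 8
8 + Z(45) → 53
53 + Y(93) → 146
Huffman total = 8 + 53 + 146 = 207 bits.
Saving = 292 − 207 = 85 bits.

85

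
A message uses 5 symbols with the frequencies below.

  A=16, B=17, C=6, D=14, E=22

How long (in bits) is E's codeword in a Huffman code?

2

Huffman merges, smallest pair first:
C(6) + D(14) → 20
A(16) + B(17) → 33
20 + E(22) → 42
33 + 42 → 75
The subtree containing E is merged 2 times, so code length = 2.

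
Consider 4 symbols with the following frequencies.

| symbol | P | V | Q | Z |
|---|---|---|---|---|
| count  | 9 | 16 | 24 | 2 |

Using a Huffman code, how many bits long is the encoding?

Build the Huffman tree bottom-up:
combine Z(2), P(9) → 11
combine 11, V(16) → 27
combine Q(24), 27 → 51
The encoded length is the sum of every internal node's weight: 11 + 27 + 51 = 89 bits.

89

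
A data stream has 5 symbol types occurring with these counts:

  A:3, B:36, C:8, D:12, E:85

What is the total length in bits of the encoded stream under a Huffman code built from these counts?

237

Greedily combine the two least-frequent nodes:
A(3) + C(8) → 11
11 + D(12) → 23
23 + B(36) → 59
59 + E(85) → 144
The encoded length is the sum of every internal node's weight: 11 + 23 + 59 + 144 = 237 bits.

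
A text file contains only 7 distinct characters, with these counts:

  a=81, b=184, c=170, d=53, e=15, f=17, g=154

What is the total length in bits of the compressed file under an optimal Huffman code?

Build the Huffman tree bottom-up:
combine e(15), f(17) → 32
combine 32, d(53) → 85
combine a(81), 85 → 166
combine g(154), 166 → 320
combine c(170), b(184) → 354
combine 320, 354 → 674
Total encoded bits = sum of merged weights = 32 + 85 + 166 + 320 + 354 + 674 = 1631.

1631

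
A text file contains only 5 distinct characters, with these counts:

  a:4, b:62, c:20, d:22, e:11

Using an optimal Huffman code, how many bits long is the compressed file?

Build the Huffman tree bottom-up:
merge a(4) and e(11): 15
merge 15 and c(20): 35
merge d(22) and 35: 57
merge 57 and b(62): 119
The encoded length is the sum of every internal node's weight: 15 + 35 + 57 + 119 = 226 bits.

226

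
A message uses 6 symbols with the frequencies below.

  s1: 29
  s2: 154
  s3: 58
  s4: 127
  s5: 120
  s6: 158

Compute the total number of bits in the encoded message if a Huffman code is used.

1586

Build the Huffman tree bottom-up:
combine s1(29), s3(58) → 87
combine 87, s5(120) → 207
combine s4(127), s2(154) → 281
combine s6(158), 207 → 365
combine 281, 365 → 646
The encoded length is the sum of every internal node's weight: 87 + 207 + 281 + 365 + 646 = 1586 bits.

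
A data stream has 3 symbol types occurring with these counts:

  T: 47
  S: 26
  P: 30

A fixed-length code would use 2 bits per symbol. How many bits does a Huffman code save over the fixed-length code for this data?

Fixed-length: 2 bits × 103 symbols = 206 bits.
Huffman merges:
combine S(26), P(30) → 56
combine T(47), 56 → 103
Huffman total = 56 + 103 = 159 bits.
Saving = 206 − 159 = 47 bits.

47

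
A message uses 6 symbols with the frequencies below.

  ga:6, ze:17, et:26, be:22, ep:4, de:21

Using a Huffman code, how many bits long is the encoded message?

Build the Huffman tree bottom-up:
merge ep(4) and ga(6): 10
merge 10 and ze(17): 27
merge de(21) and be(22): 43
merge et(26) and 27: 53
merge 43 and 53: 96
Each symbol's bit-cost is frequency × depth; summing gives 229 bits (equivalently 10 + 27 + 43 + 53 + 96).

229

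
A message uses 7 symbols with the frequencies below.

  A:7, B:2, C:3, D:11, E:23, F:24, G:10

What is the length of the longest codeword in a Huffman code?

Merge the two lowest-weight nodes at each step:
combine B(2), C(3) → 5
combine 5, A(7) → 12
combine G(10), D(11) → 21
combine 12, 21 → 33
combine E(23), F(24) → 47
combine 33, 47 → 80
The first pair merged (B, C) ends up deepest, at depth 4.

4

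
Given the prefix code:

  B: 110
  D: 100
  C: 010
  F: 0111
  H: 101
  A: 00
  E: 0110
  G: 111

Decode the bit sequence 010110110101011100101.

Read left to right; each codeword is recognised as soon as it completes (prefix code):
  010→C | 110→B | 110→B | 101→H | 0111→F | 00→A | 101→H
Decoded message: CBBHFAH

CBBHFAH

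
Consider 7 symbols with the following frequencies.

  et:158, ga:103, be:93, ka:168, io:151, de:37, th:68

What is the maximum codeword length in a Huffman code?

Merge the two lowest-weight nodes at each step:
merge de(37) and th(68): 105
merge be(93) and ga(103): 196
merge 105 and io(151): 256
merge et(158) and ka(168): 326
merge 196 and 256: 452
merge 326 and 452: 778
The rarest symbols sit at the bottom; the longest codeword is 4 bits.

4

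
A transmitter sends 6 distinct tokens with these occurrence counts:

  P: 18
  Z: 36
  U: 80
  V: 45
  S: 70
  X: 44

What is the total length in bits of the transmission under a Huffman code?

729

Greedily combine the two least-frequent nodes:
merge P(18) and Z(36): 54
merge X(44) and V(45): 89
merge 54 and S(70): 124
merge U(80) and 89: 169
merge 124 and 169: 293
Total encoded bits = sum of merged weights = 54 + 89 + 124 + 169 + 293 = 729.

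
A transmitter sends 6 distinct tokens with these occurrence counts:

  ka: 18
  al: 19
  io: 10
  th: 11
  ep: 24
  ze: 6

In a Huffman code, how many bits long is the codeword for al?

Repeatedly merge the two smallest:
ze(6) + io(10) → 16
th(11) + 16 → 27
ka(18) + al(19) → 37
ep(24) + 27 → 51
37 + 51 → 88
The subtree containing al is merged 2 times, so code length = 2.

2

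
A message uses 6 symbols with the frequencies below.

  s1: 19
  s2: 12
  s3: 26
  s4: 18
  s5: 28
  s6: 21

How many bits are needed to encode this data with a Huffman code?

318

Greedily combine the two least-frequent nodes:
s2(12) + s4(18) → 30
s1(19) + s6(21) → 40
s3(26) + s5(28) → 54
30 + 40 → 70
54 + 70 → 124
The encoded length is the sum of every internal node's weight: 30 + 40 + 54 + 70 + 124 = 318 bits.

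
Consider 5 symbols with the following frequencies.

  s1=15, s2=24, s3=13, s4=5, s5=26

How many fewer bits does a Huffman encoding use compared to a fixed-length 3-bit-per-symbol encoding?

Fixed-length: 3 bits × 83 symbols = 249 bits.
Huffman merges:
merge s4(5) and s3(13): 18
merge s1(15) and 18: 33
merge s2(24) and s5(26): 50
merge 33 and 50: 83
Huffman total = 18 + 33 + 50 + 83 = 184 bits.
Saving = 249 − 184 = 65 bits.

65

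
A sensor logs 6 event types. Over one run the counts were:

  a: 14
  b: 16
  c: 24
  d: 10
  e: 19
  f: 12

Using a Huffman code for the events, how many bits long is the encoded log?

242

Merge the two smallest weights repeatedly:
merge d(10) and f(12): 22
merge a(14) and b(16): 30
merge e(19) and 22: 41
merge c(24) and 30: 54
merge 41 and 54: 95
Total encoded bits = sum of merged weights = 22 + 30 + 41 + 54 + 95 = 242.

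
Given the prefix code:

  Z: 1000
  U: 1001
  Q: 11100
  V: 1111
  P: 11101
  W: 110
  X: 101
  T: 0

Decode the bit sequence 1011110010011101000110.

XQUWZW

Read left to right; each codeword is recognised as soon as it completes (prefix code):
  101→X | 11100→Q | 1001→U | 110→W | 1000→Z | 110→W
Decoded message: XQUWZW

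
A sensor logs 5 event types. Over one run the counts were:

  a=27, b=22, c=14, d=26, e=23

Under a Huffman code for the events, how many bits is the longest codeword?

3

Merge the two lowest-weight nodes at each step:
c(14) + b(22) → 36
e(23) + d(26) → 49
a(27) + 36 → 63
49 + 63 → 112
Maximum depth reached is 3.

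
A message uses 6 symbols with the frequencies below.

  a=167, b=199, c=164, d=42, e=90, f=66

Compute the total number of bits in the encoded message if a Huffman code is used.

Build the Huffman tree bottom-up:
d(42) + f(66) → 108
e(90) + 108 → 198
c(164) + a(167) → 331
198 + b(199) → 397
331 + 397 → 728
The encoded length is the sum of every internal node's weight: 108 + 198 + 331 + 397 + 728 = 1762 bits.

1762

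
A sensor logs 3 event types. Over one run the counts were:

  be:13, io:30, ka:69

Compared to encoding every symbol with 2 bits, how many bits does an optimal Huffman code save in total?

Fixed-length: 2 bits × 112 symbols = 224 bits.
Huffman merges:
merge be(13) and io(30): 43
merge 43 and ka(69): 112
Huffman total = 43 + 112 = 155 bits.
Saving = 224 − 155 = 69 bits.

69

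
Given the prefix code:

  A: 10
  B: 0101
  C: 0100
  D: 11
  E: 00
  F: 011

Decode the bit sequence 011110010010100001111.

Read left to right; each codeword is recognised as soon as it completes (prefix code):
  011→F | 11→D | 00→E | 10→A | 0101→B | 00→E | 00→E | 11→D | 11→D
Decoded message: FDEABEEDD

FDEABEEDD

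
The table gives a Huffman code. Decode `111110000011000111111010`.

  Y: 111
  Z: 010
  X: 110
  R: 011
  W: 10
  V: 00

YXVVXVYYZ

Read left to right; each codeword is recognised as soon as it completes (prefix code):
  111→Y | 110→X | 00→V | 00→V | 110→X | 00→V | 111→Y | 111→Y | 010→Z
Decoded message: YXVVXVYYZ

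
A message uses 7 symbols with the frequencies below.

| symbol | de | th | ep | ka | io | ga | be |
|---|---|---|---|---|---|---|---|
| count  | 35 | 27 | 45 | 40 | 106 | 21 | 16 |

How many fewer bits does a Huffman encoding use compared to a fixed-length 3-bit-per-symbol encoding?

114

Fixed-length: 3 bits × 290 symbols = 870 bits.
Huffman merges:
merge be(16) and ga(21): 37
merge th(27) and de(35): 62
merge 37 and ka(40): 77
merge ep(45) and 62: 107
merge 77 and io(106): 183
merge 107 and 183: 290
Huffman total = 37 + 62 + 77 + 107 + 183 + 290 = 756 bits.
Saving = 870 − 756 = 114 bits.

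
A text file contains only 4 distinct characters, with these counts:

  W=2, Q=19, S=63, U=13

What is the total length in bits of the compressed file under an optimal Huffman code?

Merge the two smallest weights repeatedly:
combine W(2), U(13) → 15
combine 15, Q(19) → 34
combine 34, S(63) → 97
The encoded length is the sum of every internal node's weight: 15 + 34 + 97 = 146 bits.

146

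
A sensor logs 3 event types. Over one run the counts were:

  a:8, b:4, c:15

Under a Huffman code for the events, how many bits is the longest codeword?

2

Merge the two lowest-weight nodes at each step:
merge b(4) and a(8): 12
merge 12 and c(15): 27
Maximum depth reached is 2.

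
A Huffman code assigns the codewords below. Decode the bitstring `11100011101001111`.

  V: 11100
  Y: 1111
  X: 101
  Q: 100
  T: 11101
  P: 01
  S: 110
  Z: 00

VPSQY

Read left to right; each codeword is recognised as soon as it completes (prefix code):
  11100→V | 01→P | 110→S | 100→Q | 1111→Y
Decoded message: VPSQY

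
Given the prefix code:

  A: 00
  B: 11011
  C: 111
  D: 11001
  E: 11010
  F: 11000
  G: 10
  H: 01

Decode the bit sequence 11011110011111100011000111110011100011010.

BDCFFCDFE

Read left to right; each codeword is recognised as soon as it completes (prefix code):
  11011→B | 11001→D | 111→C | 11000→F | 11000→F | 111→C | 11001→D | 11000→F | 11010→E
Decoded message: BDCFFCDFE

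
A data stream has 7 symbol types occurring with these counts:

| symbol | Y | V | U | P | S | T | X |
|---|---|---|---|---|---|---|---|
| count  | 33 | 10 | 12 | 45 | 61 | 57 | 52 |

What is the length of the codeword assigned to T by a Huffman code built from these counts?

2

Repeatedly merge the two smallest:
V(10) + U(12) → 22
22 + Y(33) → 55
P(45) + X(52) → 97
55 + T(57) → 112
S(61) + 97 → 158
112 + 158 → 270
T's leaf is at depth 2, giving a 2-bit codeword.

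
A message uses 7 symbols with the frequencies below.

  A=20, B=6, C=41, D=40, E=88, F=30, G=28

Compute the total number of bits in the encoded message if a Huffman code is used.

Build the Huffman tree bottom-up:
B(6) + A(20) → 26
26 + G(28) → 54
F(30) + D(40) → 70
C(41) + 54 → 95
70 + E(88) → 158
95 + 158 → 253
Total encoded bits = sum of merged weights = 26 + 54 + 70 + 95 + 158 + 253 = 656.

656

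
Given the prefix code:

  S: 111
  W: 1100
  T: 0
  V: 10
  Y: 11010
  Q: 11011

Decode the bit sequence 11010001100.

YTTW

Read left to right; each codeword is recognised as soon as it completes (prefix code):
  11010→Y | 0→T | 0→T | 1100→W
Decoded message: YTTW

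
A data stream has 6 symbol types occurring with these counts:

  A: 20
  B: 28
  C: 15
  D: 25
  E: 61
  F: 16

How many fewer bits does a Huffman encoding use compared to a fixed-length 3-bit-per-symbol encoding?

91

Fixed-length: 3 bits × 165 symbols = 495 bits.
Huffman merges:
merge C(15) and F(16): 31
merge A(20) and D(25): 45
merge B(28) and 31: 59
merge 45 and 59: 104
merge E(61) and 104: 165
Huffman total = 31 + 45 + 59 + 104 + 165 = 404 bits.
Saving = 495 − 404 = 91 bits.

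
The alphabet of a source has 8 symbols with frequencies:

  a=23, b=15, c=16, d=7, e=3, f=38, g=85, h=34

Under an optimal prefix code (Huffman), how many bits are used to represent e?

5

Build the tree from the bottom:
e(3) + d(7) → 10
10 + b(15) → 25
c(16) + a(23) → 39
25 + h(34) → 59
f(38) + 39 → 77
59 + 77 → 136
g(85) + 136 → 221
The subtree containing e is merged 5 times, so code length = 5.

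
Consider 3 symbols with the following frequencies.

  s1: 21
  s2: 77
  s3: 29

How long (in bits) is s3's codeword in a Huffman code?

Build the tree from the bottom:
combine s1(21), s3(29) → 50
combine 50, s2(77) → 127
s3's leaf is at depth 2, giving a 2-bit codeword.

2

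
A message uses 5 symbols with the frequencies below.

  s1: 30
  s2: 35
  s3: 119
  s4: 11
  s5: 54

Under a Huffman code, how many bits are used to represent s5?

2

Build the tree from the bottom:
merge s4(11) and s1(30): 41
merge s2(35) and 41: 76
merge s5(54) and 76: 130
merge s3(119) and 130: 249
s5's leaf is at depth 2, giving a 2-bit codeword.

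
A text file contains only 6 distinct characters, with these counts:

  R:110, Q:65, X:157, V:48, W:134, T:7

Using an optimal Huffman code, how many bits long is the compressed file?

Merge the two smallest weights repeatedly:
merge T(7) and V(48): 55
merge 55 and Q(65): 120
merge R(110) and 120: 230
merge W(134) and X(157): 291
merge 230 and 291: 521
Total encoded bits = sum of merged weights = 55 + 120 + 230 + 291 + 521 = 1217.

1217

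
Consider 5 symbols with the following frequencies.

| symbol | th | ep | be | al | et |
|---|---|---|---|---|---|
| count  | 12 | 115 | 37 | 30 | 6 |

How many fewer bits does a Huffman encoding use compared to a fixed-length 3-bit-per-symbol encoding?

Fixed-length: 3 bits × 200 symbols = 600 bits.
Huffman merges:
merge et(6) and th(12): 18
merge 18 and al(30): 48
merge be(37) and 48: 85
merge 85 and ep(115): 200
Huffman total = 18 + 48 + 85 + 200 = 351 bits.
Saving = 600 − 351 = 249 bits.

249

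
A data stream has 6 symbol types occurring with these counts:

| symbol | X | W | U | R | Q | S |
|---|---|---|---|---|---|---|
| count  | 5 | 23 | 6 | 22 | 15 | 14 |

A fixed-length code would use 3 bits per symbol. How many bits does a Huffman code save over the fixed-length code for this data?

49

Fixed-length: 3 bits × 85 symbols = 255 bits.
Huffman merges:
merge X(5) and U(6): 11
merge 11 and S(14): 25
merge Q(15) and R(22): 37
merge W(23) and 25: 48
merge 37 and 48: 85
Huffman total = 11 + 25 + 37 + 48 + 85 = 206 bits.
Saving = 255 − 206 = 49 bits.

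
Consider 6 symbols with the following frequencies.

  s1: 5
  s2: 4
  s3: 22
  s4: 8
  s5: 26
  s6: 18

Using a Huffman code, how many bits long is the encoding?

Build the Huffman tree bottom-up:
merge s2(4) and s1(5): 9
merge s4(8) and 9: 17
merge 17 and s6(18): 35
merge s3(22) and s5(26): 48
merge 35 and 48: 83
The encoded length is the sum of every internal node's weight: 9 + 17 + 35 + 48 + 83 = 192 bits.

192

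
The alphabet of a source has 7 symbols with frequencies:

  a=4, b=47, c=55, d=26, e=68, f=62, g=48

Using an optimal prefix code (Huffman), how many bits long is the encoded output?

Greedily combine the two least-frequent nodes:
combine a(4), d(26) → 30
combine 30, b(47) → 77
combine g(48), c(55) → 103
combine f(62), e(68) → 130
combine 77, 103 → 180
combine 130, 180 → 310
Each symbol's bit-cost is frequency × depth; summing gives 830 bits (equivalently 30 + 77 + 103 + 130 + 180 + 310).

830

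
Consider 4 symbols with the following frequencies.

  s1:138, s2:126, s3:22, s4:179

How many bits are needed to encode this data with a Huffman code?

899

Build the Huffman tree bottom-up:
s3(22) + s2(126) → 148
s1(138) + 148 → 286
s4(179) + 286 → 465
Total encoded bits = sum of merged weights = 148 + 286 + 465 = 899.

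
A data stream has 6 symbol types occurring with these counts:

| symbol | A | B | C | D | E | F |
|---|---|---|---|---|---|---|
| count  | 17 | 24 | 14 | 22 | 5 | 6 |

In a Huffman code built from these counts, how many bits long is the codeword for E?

4

Repeatedly merge the two smallest:
merge E(5) and F(6): 11
merge 11 and C(14): 25
merge A(17) and D(22): 39
merge B(24) and 25: 49
merge 39 and 49: 88
E's leaf is at depth 4, giving a 4-bit codeword.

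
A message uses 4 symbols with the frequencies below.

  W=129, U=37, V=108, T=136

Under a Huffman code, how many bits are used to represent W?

2

Build the tree from the bottom:
merge U(37) and V(108): 145
merge W(129) and T(136): 265
merge 145 and 265: 410
W's leaf is at depth 2, giving a 2-bit codeword.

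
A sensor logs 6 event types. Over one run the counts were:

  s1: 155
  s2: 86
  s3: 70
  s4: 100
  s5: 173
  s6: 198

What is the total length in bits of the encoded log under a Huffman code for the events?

1975

Greedily combine the two least-frequent nodes:
merge s3(70) and s2(86): 156
merge s4(100) and s1(155): 255
merge 156 and s5(173): 329
merge s6(198) and 255: 453
merge 329 and 453: 782
Total encoded bits = sum of merged weights = 156 + 255 + 329 + 453 + 782 = 1975.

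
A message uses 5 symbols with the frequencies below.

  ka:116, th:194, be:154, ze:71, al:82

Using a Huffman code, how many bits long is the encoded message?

Merge the two smallest weights repeatedly:
ze(71) + al(82) → 153
ka(116) + 153 → 269
be(154) + th(194) → 348
269 + 348 → 617
The encoded length is the sum of every internal node's weight: 153 + 269 + 348 + 617 = 1387 bits.

1387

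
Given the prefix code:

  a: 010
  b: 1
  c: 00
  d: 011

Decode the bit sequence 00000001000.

Read left to right; each codeword is recognised as soon as it completes (prefix code):
  00→c | 00→c | 00→c | 010→a | 00→c
Decoded message: cccac

cccac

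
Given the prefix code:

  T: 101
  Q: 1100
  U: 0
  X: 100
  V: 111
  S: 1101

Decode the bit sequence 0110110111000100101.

USTQUXT

Read left to right; each codeword is recognised as soon as it completes (prefix code):
  0→U | 1101→S | 101→T | 1100→Q | 0→U | 100→X | 101→T
Decoded message: USTQUXT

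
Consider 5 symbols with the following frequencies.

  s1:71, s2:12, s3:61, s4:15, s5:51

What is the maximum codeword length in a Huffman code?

Merge the two lowest-weight nodes at each step:
merge s2(12) and s4(15): 27
merge 27 and s5(51): 78
merge s3(61) and s1(71): 132
merge 78 and 132: 210
Maximum depth reached is 3.

3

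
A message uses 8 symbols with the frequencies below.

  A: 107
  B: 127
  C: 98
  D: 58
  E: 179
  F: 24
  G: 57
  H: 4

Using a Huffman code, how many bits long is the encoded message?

Build the Huffman tree bottom-up:
combine H(4), F(24) → 28
combine 28, G(57) → 85
combine D(58), 85 → 143
combine C(98), A(107) → 205
combine B(127), 143 → 270
combine E(179), 205 → 384
combine 270, 384 → 654
The encoded length is the sum of every internal node's weight: 28 + 85 + 143 + 205 + 270 + 384 + 654 = 1769 bits.

1769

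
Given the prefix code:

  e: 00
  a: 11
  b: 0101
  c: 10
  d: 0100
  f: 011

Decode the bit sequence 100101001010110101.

Read left to right; each codeword is recognised as soon as it completes (prefix code):
  10→c | 0101→b | 00→e | 10→c | 10→c | 11→a | 0101→b
Decoded message: cbeccab

cbeccab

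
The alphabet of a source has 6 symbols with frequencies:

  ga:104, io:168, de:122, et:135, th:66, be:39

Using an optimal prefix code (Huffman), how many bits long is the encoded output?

1582

Greedily combine the two least-frequent nodes:
be(39) + th(66) → 105
ga(104) + 105 → 209
de(122) + et(135) → 257
io(168) + 209 → 377
257 + 377 → 634
The encoded length is the sum of every internal node's weight: 105 + 209 + 257 + 377 + 634 = 1582 bits.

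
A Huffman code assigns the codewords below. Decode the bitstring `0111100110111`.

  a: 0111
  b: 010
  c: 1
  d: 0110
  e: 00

acecca

Read left to right; each codeword is recognised as soon as it completes (prefix code):
  0111→a | 1→c | 00→e | 1→c | 1→c | 0111→a
Decoded message: acecca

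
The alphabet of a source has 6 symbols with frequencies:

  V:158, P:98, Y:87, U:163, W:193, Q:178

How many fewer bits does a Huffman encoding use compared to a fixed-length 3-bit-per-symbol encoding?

371

Fixed-length: 3 bits × 877 symbols = 2631 bits.
Huffman merges:
Y(87) + P(98) → 185
V(158) + U(163) → 321
Q(178) + 185 → 363
W(193) + 321 → 514
363 + 514 → 877
Huffman total = 185 + 321 + 363 + 514 + 877 = 2260 bits.
Saving = 2631 − 2260 = 371 bits.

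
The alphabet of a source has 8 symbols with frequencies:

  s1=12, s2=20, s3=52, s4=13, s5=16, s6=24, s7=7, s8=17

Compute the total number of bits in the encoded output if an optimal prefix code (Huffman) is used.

450

Build the Huffman tree bottom-up:
combine s7(7), s1(12) → 19
combine s4(13), s5(16) → 29
combine s8(17), 19 → 36
combine s2(20), s6(24) → 44
combine 29, 36 → 65
combine 44, s3(52) → 96
combine 65, 96 → 161
Total encoded bits = sum of merged weights = 19 + 29 + 36 + 44 + 65 + 96 + 161 = 450.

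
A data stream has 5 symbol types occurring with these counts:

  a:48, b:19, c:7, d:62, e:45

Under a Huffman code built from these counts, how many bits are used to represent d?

2

Huffman merges, smallest pair first:
c(7) + b(19) → 26
26 + e(45) → 71
a(48) + d(62) → 110
71 + 110 → 181
d's leaf is at depth 2, giving a 2-bit codeword.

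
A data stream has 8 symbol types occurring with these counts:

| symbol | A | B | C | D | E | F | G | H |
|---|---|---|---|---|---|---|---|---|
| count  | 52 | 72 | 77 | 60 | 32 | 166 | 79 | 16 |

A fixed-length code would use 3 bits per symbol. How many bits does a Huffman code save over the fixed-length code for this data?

Fixed-length: 3 bits × 554 symbols = 1662 bits.
Huffman merges:
H(16) + E(32) → 48
48 + A(52) → 100
D(60) + B(72) → 132
C(77) + G(79) → 156
100 + 132 → 232
156 + F(166) → 322
232 + 322 → 554
Huffman total = 48 + 100 + 132 + 156 + 232 + 322 + 554 = 1544 bits.
Saving = 1662 − 1544 = 118 bits.

118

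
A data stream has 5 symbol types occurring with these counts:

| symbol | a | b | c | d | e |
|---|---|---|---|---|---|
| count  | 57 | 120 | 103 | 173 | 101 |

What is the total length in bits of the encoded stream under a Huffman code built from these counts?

Greedily combine the two least-frequent nodes:
combine a(57), e(101) → 158
combine c(103), b(120) → 223
combine 158, d(173) → 331
combine 223, 331 → 554
The encoded length is the sum of every internal node's weight: 158 + 223 + 331 + 554 = 1266 bits.

1266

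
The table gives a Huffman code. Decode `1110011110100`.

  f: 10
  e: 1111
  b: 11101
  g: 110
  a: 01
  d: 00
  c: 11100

Read left to right; each codeword is recognised as soon as it completes (prefix code):
  11100→c | 1111→e | 01→a | 00→d
Decoded message: cead

cead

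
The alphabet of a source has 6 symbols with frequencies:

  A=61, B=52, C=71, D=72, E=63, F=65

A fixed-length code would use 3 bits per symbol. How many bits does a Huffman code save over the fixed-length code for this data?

143

Fixed-length: 3 bits × 384 symbols = 1152 bits.
Huffman merges:
B(52) + A(61) → 113
E(63) + F(65) → 128
C(71) + D(72) → 143
113 + 128 → 241
143 + 241 → 384
Huffman total = 113 + 128 + 143 + 241 + 384 = 1009 bits.
Saving = 1152 − 1009 = 143 bits.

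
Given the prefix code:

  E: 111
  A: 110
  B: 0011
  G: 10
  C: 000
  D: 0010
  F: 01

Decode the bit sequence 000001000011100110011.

CDCEBB

Read left to right; each codeword is recognised as soon as it completes (prefix code):
  000→C | 0010→D | 000→C | 111→E | 0011→B | 0011→B
Decoded message: CDCEBB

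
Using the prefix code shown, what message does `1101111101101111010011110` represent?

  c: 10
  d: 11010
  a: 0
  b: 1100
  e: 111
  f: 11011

Read left to right; each codeword is recognised as soon as it completes (prefix code):
  11011→f | 111→e | 0→a | 11011→f | 11010→d | 0→a | 111→e | 10→c
Decoded message: feafdaec

feafdaec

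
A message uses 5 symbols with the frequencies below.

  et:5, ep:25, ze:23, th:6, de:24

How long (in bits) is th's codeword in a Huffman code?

3

Repeatedly merge the two smallest:
et(5) + th(6) → 11
11 + ze(23) → 34
de(24) + ep(25) → 49
34 + 49 → 83
The subtree containing th is merged 3 times, so code length = 3.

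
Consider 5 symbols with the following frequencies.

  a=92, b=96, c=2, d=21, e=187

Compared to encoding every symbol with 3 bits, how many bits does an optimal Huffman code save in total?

447

Fixed-length: 3 bits × 398 symbols = 1194 bits.
Huffman merges:
c(2) + d(21) → 23
23 + a(92) → 115
b(96) + 115 → 211
e(187) + 211 → 398
Huffman total = 23 + 115 + 211 + 398 = 747 bits.
Saving = 1194 − 747 = 447 bits.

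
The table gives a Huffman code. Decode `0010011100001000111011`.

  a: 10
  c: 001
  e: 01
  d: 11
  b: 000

ccdbebdad

Read left to right; each codeword is recognised as soon as it completes (prefix code):
  001→c | 001→c | 11→d | 000→b | 01→e | 000→b | 11→d | 10→a | 11→d
Decoded message: ccdbebdad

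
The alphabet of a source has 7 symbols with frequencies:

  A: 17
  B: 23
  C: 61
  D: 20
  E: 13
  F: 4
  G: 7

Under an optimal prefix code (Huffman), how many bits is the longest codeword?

5

Merge the two lowest-weight nodes at each step:
combine F(4), G(7) → 11
combine 11, E(13) → 24
combine A(17), D(20) → 37
combine B(23), 24 → 47
combine 37, 47 → 84
combine C(61), 84 → 145
Maximum depth reached is 5.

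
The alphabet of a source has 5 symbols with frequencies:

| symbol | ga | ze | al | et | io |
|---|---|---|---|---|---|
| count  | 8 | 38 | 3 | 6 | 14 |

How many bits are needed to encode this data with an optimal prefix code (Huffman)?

126

Greedily combine the two least-frequent nodes:
combine al(3), et(6) → 9
combine ga(8), 9 → 17
combine io(14), 17 → 31
combine 31, ze(38) → 69
Total encoded bits = sum of merged weights = 9 + 17 + 31 + 69 = 126.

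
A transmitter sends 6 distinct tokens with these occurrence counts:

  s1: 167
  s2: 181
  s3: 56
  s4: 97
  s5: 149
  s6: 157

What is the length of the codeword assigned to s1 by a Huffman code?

Build the tree from the bottom:
combine s3(56), s4(97) → 153
combine s5(149), 153 → 302
combine s6(157), s1(167) → 324
combine s2(181), 302 → 483
combine 324, 483 → 807
s1's leaf is at depth 2, giving a 2-bit codeword.

2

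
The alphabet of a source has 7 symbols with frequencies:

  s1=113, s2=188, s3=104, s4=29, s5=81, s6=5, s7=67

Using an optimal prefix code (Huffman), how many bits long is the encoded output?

Greedily combine the two least-frequent nodes:
merge s6(5) and s4(29): 34
merge 34 and s7(67): 101
merge s5(81) and 101: 182
merge s3(104) and s1(113): 217
merge 182 and s2(188): 370
merge 217 and 370: 587
Each symbol's bit-cost is frequency × depth; summing gives 1491 bits (equivalently 34 + 101 + 182 + 217 + 370 + 587).

1491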